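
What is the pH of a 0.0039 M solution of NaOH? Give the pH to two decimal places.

NaOH is a strong base; [OH-] = 0.0039 M.
pOH = -log(0.0039) = 2.41
pH = 14.00 - 2.41 = 11.59

pH = 11.59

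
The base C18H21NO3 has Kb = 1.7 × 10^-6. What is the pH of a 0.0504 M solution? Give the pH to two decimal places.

C18H21NO3 + H2O ⇌ C18H22NO3+ + OH-
Kb = x²/(0.0504 − x) = 1.7 × 10^-6
Assume x ≪ 0.0504: x ≈ √(1.7 × 10^-6 × 0.0504) = 2.93 × 10^-4 M
Check: 0.58% ionized — well under 5%, approximation valid.
pOH = −log(2.93 × 10^-4) = 3.53; pH = 14.00 − 3.53 = 10.47

pH = 10.47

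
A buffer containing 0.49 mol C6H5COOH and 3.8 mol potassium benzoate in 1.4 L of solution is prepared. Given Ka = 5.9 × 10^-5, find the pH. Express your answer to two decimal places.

pH = 5.12

pKa = −log(5.9 × 10^-5) = 4.229
Using pH = pKa + log([base]/[acid]) with [base]/[acid] = 3.8/0.49:
pH = 4.229 + (+0.890) = 5.12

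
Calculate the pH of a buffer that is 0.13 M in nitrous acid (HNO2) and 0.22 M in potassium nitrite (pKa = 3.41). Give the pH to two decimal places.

pH = pKa + log([A⁻]/[HA]) = 3.41 + log(0.22/0.13)
pH = 3.41 + (+0.228) = 3.64

pH = 3.64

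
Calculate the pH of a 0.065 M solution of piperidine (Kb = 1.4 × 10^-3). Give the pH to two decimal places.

pH = 11.95

C5H10NH + H2O ⇌ C5H10NH2+ + OH-
From the ICE table, Kb = [OH-]²/(0.065 − [OH-]) = 1.4 × 10^-3.
The 5% rule fails; solving [OH-]² + Kb·[OH-] − Kb·C₀ = 0 exactly:
[OH-] = (−Kb + √(Kb² + 4·Kb·C₀))/2 = 8.87 × 10^-3 M
pOH = 2.05, so pH = 14.00 − pOH = 11.95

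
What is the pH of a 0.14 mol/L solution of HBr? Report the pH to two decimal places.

pH = 0.85

HBr is a strong acid and dissociates completely, so [H+] = 0.14 M.
pH = -log(0.14) = 0.85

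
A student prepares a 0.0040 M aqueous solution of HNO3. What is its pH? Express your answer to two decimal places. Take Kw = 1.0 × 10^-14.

HNO3 is a strong acid and dissociates completely, so [H+] = 0.0040 M.
pH = -log(0.004) = 2.40

pH = 2.40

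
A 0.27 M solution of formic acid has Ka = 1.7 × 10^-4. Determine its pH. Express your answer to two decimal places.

pH = 2.17

HCOOH ⇌ HCOO- + H+
From the ICE table, Ka = [H+]²/(0.27 − [H+]) = 1.7 × 10^-4.
Since Ka ≪ C₀, [H+] ≈ √(Ka·C₀) = 6.77 × 10^-3 M.
pH = −log(6.77 × 10^-3) = 2.17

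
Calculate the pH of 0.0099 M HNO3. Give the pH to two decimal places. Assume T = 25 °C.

pH = 2.00

HNO3 is a strong acid and dissociates completely, so [H+] = 0.0099 M.
pH = -log(0.0099) = 2.00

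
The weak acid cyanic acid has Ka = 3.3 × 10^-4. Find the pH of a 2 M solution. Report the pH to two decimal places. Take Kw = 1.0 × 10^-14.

pH = 1.59

HOCN ⇌ OCN- + H+
Ka = [H+]²/(2 − [H+]) = 3.3 × 10^-4
Since Ka ≪ C₀, [H+] ≈ √(Ka·C₀) = 2.57 × 10^-2 M.
([H+]/C₀ = 1.3% < 5%, so the approximation holds.)
pH = −log(2.57 × 10^-2) = 1.59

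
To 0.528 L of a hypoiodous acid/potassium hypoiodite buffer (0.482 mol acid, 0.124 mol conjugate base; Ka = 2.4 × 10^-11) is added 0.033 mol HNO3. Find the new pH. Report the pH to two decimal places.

pH = 9.87

Added H+ converts OI- to HOI: HOI → 0.515 mol, OI- → 0.091 mol.
pKa = −log(2.4 × 10^-11) = 10.620
Henderson–Hasselbalch with mole ratio 0.091/0.515: pH = 10.620 + (-0.753)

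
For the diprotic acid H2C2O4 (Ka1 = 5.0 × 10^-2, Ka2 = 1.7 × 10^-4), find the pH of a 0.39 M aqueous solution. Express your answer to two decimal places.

pH = 0.93

Since Ka1 ≫ Ka2, the first ionization dominates [H+].
Ka1 = x²/(0.39 − x) = 5.0 × 10^-2
Solving the quadratic: x = (−Ka1 + √(Ka1² + 4·Ka1·C₀))/2 = 1.17 × 10^-1 M
pH = −log(1.17 × 10^-1) = 0.93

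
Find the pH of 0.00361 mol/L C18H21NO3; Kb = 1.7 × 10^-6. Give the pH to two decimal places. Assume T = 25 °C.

C18H21NO3 + H2O ⇌ C18H22NO3+ + OH-
From the ICE table, Kb = [OH-]²/(0.00361 − [OH-]) = 1.7 × 10^-6.
Assume [OH-] ≪ 0.00361: [OH-] ≈ √(1.7 × 10^-6 × 0.00361) = 7.83 × 10^-5 M
pOH = −log(7.83 × 10^-5) = 4.11; pH = 14.00 − 4.11 = 9.89

pH = 9.89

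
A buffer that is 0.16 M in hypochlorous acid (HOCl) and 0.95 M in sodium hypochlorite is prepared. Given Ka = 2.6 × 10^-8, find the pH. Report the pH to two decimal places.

pH = 8.36

pKa = −log(2.6 × 10^-8) = 7.585
pH = pKa + log([A⁻]/[HA]) = 7.585 + log(0.95/0.16)
pH = 7.585 + (+0.774) = 8.36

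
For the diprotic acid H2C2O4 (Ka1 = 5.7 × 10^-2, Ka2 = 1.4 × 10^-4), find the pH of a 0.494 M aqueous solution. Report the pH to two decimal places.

Ka1 ≫ Ka2, so treat the first dissociation as the only significant source of H+.
Ka1 = x²/(0.494 − x) = 5.7 × 10^-2
Solving the quadratic: x = (−Ka1 + √(Ka1² + 4·Ka1·C₀))/2 = 1.42 × 10^-1 M
pH = −log(1.42 × 10^-1) = 0.85

pH = 0.85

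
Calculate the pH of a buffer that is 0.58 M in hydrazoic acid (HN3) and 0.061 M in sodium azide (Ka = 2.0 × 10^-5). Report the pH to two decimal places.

pKa = −log(2.0 × 10^-5) = 4.699
pH = pKa + log([A⁻]/[HA]) = 4.699 + log(0.061/0.58)
pH = 4.699 + (-0.978) = 3.72

pH = 3.72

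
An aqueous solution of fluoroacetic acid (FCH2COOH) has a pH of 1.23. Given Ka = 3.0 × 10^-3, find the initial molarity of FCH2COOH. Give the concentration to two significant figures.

C₀ = 1.2 M

[H+] = 10^(-1.23) = 5.89 × 10^-2 M = x
Ka = x²/(C₀ − x) ⇒ C₀ = x + x²/Ka
C₀ = 5.89 × 10^-2 + (5.89 × 10^-2)²/(3.0 × 10^-3) = 1.22 M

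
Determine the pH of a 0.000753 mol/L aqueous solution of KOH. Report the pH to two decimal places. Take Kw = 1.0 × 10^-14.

KOH is a strong base; [OH-] = 0.000753 M.
pOH = -log(0.000753) = 3.12
pH = 14.00 - 3.12 = 10.88

pH = 10.88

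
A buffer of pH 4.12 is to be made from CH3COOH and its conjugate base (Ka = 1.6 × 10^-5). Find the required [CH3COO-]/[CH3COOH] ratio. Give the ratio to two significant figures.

ratio = 0.21

pKa = -log(1.6 × 10^-5) = 4.796
pH = pKa + log(r) ⇒ log(r) = 4.12 − 4.796 = -0.676
r = [CH3COO-]/[CH3COOH] = 10^(-0.676) = 0.211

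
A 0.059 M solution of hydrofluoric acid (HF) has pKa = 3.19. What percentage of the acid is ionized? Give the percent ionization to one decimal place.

9.9%

HF ⇌ F- + H+; let x = [H+] at equilibrium.
Ka = 10^(−3.19) = 6.46 × 10^-4
Solve x² + 0.000646x − 3.81e-05 = 0 → x = 5.86 × 10^-3 M
% ionization = x/C₀ × 100% = 5.86 × 10^-3/0.059 × 100% = 9.9%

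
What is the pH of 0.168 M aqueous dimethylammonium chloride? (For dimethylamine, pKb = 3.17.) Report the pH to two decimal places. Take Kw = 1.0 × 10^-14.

(CH3)2NH2+ is the conjugate acid of the weak base (CH3)2NH.
Kb = 10^(−3.17) = 6.76 × 10^-4
Ka = Kw/Kb = 1.0×10^-14 / 6.76 × 10^-4 = 1.48 × 10^-11
Let x = [H+] at equilibrium. Ka = x²/(0.168 − x).
Neglecting x in the denominator: x = √(1.48 × 10^-11 × 0.168) = 1.58 × 10^-6 M
Check: 0.00094% ionized — well under 5%, approximation valid.
pH = −log(1.58 × 10^-6) = 5.80

pH = 5.80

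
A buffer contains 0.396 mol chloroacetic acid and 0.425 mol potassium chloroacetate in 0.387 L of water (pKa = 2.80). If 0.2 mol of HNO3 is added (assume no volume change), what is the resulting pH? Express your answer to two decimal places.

After neutralization: n(ClCH2COOH) = 0.596 mol, n(ClCH2COO-) = 0.225 mol.
pH = pKa + log(n_ClCH2COO-/n_ClCH2COOH) = 2.80 + log(0.225/0.596) = 2.80 + (-0.423)

pH = 2.38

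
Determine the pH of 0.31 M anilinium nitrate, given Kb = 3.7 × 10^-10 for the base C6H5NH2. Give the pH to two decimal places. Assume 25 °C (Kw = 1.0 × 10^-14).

C6H5NH3+ is the conjugate acid of the weak base C6H5NH2.
Ka = Kw/Kb = 1.0×10^-14 / 3.7 × 10^-10 = 2.70 × 10^-5
Let x = [H+] at equilibrium. Ka = x²/(0.31 − x).
Since Ka ≪ C₀, x ≈ √(Ka·C₀) = 2.89 × 10^-3 M.
pH = −log[H+] = −log(2.89 × 10^-3) = 2.54

pH = 2.54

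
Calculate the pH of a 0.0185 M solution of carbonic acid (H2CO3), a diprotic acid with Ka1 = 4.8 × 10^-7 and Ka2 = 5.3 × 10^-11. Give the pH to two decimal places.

pH = 4.03

Ka1 ≫ Ka2, so treat the first dissociation as the only significant source of H+.
Ka1 = x²/(0.0185 − x) = 4.8 × 10^-7
x ≈ √(4.8 × 10^-7 × 0.0185) = 9.42 × 10^-5 M
pH = −log(9.42 × 10^-5) = 4.03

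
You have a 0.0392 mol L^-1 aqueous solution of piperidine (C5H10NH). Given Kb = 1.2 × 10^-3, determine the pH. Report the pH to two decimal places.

pH = 11.80

C5H10NH + H2O ⇌ C5H10NH2+ + OH-
Let x = [OH-] at equilibrium. Kb = x²/(0.0392 − x).
Here C₀/Kb ≈ 32.7, so the small-x approximation fails. Use the quadratic:
x = [−0.0012 + √(0.0012² + 0.000188)]/2 = 6.28 × 10^-3 M
pOH = −log(6.28 × 10^-3) = 2.20; pH = 14.00 − 2.20 = 11.80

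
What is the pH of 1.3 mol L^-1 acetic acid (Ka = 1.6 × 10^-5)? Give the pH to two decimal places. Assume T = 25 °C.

CH3COOH ⇌ CH3COO- + H+
Let x = [H+] at equilibrium. Ka = x²/(1.3 − x).
Since Ka ≪ C₀, x ≈ √(Ka·C₀) = 4.56 × 10^-3 M.
Check: 0.35% ionized — well under 5%, approximation valid.
pH = −log(4.56 × 10^-3) = 2.34

pH = 2.34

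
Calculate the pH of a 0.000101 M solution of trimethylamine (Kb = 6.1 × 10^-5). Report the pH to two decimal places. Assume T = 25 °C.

(CH3)3N + H2O ⇌ (CH3)3NH+ + OH-
From the ICE table, Kb = x²/(0.000101 − x) = 6.1 × 10^-5.
The 5% rule fails; solving x² + Kb·x − Kb·C₀ = 0 exactly:
x = [−6.1e-05 + √(6.1e-05² + 2.46e-08)]/2 = 5.37 × 10^-5 M
pOH = −log(5.37 × 10^-5) = 4.27; pH = 14.00 − 4.27 = 9.73

pH = 9.73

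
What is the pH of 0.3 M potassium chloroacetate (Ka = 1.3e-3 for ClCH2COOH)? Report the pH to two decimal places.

ClCH2COO- is the conjugate base of the weak acid ClCH2COOH.
Kb = Kw/Ka = 1.0×10^-14 / 1.3 × 10^-3 = 7.69 × 10^-12
From the ICE table, Kb = x²/(0.3 − x) = 7.69 × 10^-12.
Since Kb ≪ C₀, x ≈ √(Kb·C₀) = 1.52 × 10^-6 M.
(x/C₀ = 0.00051% < 5%, so the approximation holds.)
pOH = 5.82, so pH = 14.00 − pOH = 8.18

pH = 8.18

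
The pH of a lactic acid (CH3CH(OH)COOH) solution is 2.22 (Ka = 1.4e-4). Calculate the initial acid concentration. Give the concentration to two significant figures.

C₀ = 2.7 × 10^-1 M

[H+] = 10^(-2.22) = 6.03 × 10^-3 M = x
Ka = x²/(C₀ − x) ⇒ C₀ = x + x²/Ka
C₀ = 6.03 × 10^-3 + (6.03 × 10^-3)²/(1.4 × 10^-4) = 2.66 × 10^-1 M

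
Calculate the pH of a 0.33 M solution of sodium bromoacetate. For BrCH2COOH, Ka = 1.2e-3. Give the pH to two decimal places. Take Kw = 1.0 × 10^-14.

pH = 8.22

BrCH2COO- is the conjugate base of the weak acid BrCH2COOH.
Kb = Kw/Ka = 1.0×10^-14 / 1.2 × 10^-3 = 8.33 × 10^-12
From the ICE table, Kb = x²/(0.33 − x) = 8.33 × 10^-12.
Since Kb ≪ C₀, x ≈ √(Kb·C₀) = 1.66 × 10^-6 M.
pOH = 5.78, so pH = 14.00 − pOH = 8.22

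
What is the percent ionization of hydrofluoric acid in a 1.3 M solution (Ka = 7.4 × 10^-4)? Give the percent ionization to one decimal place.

HF ⇌ F- + H+; let x = [H+] at equilibrium.
x ≈ √(Ka·C₀) = √(7.4 × 10^-4 × 1.3) = 3.10 × 10^-2 M
% ionization = x/C₀ × 100% = 3.10 × 10^-2/1.3 × 100% = 2.4%

2.4%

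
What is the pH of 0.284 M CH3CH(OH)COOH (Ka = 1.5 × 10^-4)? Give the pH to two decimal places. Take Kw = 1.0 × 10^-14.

pH = 2.19

CH3CH(OH)COOH ⇌ CH3CH(OH)COO- + H+
Ka = [H+]²/(0.284 − [H+]) = 1.5 × 10^-4
Since Ka ≪ C₀, [H+] ≈ √(Ka·C₀) = 6.53 × 10^-3 M.
pH = −log(6.53 × 10^-3) = 2.19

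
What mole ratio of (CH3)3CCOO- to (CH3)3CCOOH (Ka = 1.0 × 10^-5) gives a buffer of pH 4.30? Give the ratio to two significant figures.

pKa = -log(1.0 × 10^-5) = 5.000
pH = pKa + log(r) ⇒ log(r) = 4.30 − 5.000 = -0.700
r = [(CH3)3CCOO-]/[(CH3)3CCOOH] = 10^(-0.700) = 0.2

ratio = 0.20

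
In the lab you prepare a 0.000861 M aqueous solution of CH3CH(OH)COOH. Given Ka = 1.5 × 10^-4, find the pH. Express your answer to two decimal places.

CH3CH(OH)COOH ⇌ CH3CH(OH)COO- + H+
From the ICE table, Ka = x²/(0.000861 − x) = 1.5 × 10^-4.
Here C₀/Ka ≈ 5.74, so the small-x approximation fails. Use the quadratic:
x = (−Ka + √(Ka² + 4·Ka·C₀))/2 = 2.92 × 10^-4 M
pH = −log[H+] = −log(2.92 × 10^-4) = 3.53

pH = 3.53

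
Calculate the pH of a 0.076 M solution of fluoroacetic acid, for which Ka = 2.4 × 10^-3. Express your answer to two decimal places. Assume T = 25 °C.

pH = 1.91

FCH2COOH ⇌ FCH2COO- + H+
From the ICE table, Ka = [H+]²/(0.076 − [H+]) = 2.4 × 10^-3.
Here C₀/Ka ≈ 31.7, so the small-[H+] approximation fails. Use the quadratic:
[H+] = [−0.0024 + √(0.0024² + 0.00073)]/2 = 1.24 × 10^-2 M
pH = −log(1.24 × 10^-2) = 1.91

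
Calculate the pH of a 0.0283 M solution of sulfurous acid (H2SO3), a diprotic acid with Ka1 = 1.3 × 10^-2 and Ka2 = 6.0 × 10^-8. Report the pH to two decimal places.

pH = 1.86

Ka1 ≫ Ka2, so treat the first dissociation as the only significant source of H+.
Ka1 = x²/(0.0283 − x) = 1.3 × 10^-2
Solving the quadratic: x = (−Ka1 + √(Ka1² + 4·Ka1·C₀))/2 = 1.38 × 10^-2 M
pH = −log(1.38 × 10^-2) = 1.86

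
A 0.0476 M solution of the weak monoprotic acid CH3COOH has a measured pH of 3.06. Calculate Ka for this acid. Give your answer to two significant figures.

[H+] = 10^(-3.06) = 8.71 × 10^-4 M
At equilibrium [HA] = 0.0476 − 8.71 × 10^-4 = 4.67 × 10^-2 M
Ka = [H+][A-]/[HA] = (8.71 × 10^-4)² / 4.67 × 10^-2 = 1.6 × 10^-5

Ka = 1.6 × 10^-5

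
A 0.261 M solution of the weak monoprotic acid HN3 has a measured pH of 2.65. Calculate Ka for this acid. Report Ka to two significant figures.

Ka = 1.9 × 10^-5

[H+] = 10^(-2.65) = 2.24 × 10^-3 M
At equilibrium [HA] = 0.261 − 2.24 × 10^-3 = 2.59 × 10^-1 M
Ka = [H+][A-]/[HA] = (2.24 × 10^-3)² / 2.59 × 10^-1 = 1.9 × 10^-5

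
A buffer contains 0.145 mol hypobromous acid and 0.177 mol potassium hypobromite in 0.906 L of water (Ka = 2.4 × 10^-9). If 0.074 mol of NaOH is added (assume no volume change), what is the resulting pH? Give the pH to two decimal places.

pH = 9.17

After neutralization: n(HOBr) = 0.071 mol, n(OBr-) = 0.251 mol.
pKa = −log(2.4 × 10^-9) = 8.620
pH = pKa + log(n_OBr-/n_HOBr) = 8.620 + log(0.251/0.071) = 8.620 + (+0.548)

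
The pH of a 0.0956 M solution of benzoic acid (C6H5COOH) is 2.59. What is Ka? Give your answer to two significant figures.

[H+] = 10^(-2.59) = 2.57 × 10^-3 M
At equilibrium [HA] = 0.0956 − 2.57 × 10^-3 = 9.30 × 10^-2 M
Ka = [H+][A-]/[HA] = (2.57 × 10^-3)² / 9.30 × 10^-2 = 7.1 × 10^-5

Ka = 7.1 × 10^-5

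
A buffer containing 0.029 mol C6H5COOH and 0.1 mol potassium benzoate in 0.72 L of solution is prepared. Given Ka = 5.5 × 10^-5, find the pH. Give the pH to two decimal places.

pKa = −log(5.5 × 10^-5) = 4.260
pH = pKa + log([A⁻]/[HA]) = 4.260 + log(0.1/0.029)
pH = 4.260 + (+0.538) = 4.80

pH = 4.80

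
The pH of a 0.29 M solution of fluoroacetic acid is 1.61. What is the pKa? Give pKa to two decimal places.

pKa = 2.64

[H+] = 10^(-1.61) = 2.45 × 10^-2 M
At equilibrium [HA] = 0.29 − 2.45 × 10^-2 = 2.65 × 10^-1 M
Ka = [H+][A-]/[HA] = (2.45 × 10^-2)² / 2.65 × 10^-1 = 2.27 × 10^-3
pKa = -log(2.27 × 10^-3) = 2.64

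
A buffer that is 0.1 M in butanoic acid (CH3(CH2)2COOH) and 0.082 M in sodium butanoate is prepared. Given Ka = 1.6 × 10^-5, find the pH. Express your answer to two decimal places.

pH = 4.71

pKa = −log(1.6 × 10^-5) = 4.796
Using pH = pKa + log([base]/[acid]) with [base]/[acid] = 0.082/0.1:
pH = 4.796 + (-0.086) = 4.71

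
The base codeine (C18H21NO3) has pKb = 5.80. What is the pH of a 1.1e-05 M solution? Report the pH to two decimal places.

pH = 8.54

C18H21NO3 + H2O ⇌ C18H22NO3+ + OH-
Kb = 10^(−5.80) = 1.58 × 10^-6
From the ICE table, Kb = [OH-]²/(1.1e-05 − [OH-]) = 1.58 × 10^-6.
Here C₀/Kb ≈ 6.96, so the small-[OH-] approximation fails. Use the quadratic:
[OH-] = [−1.58e-06 + √(1.58e-06² + 6.95e-11)]/2 = 3.45 × 10^-6 M
pOH = 5.46, so pH = 14.00 − pOH = 8.54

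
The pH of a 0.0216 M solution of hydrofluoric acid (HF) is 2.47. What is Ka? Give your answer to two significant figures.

[H+] = 10^(-2.47) = 3.39 × 10^-3 M
At equilibrium [HA] = 0.0216 − 3.39 × 10^-3 = 1.82 × 10^-2 M
Ka = [H+][A-]/[HA] = (3.39 × 10^-3)² / 1.82 × 10^-2 = 6.3 × 10^-4

Ka = 6.3 × 10^-4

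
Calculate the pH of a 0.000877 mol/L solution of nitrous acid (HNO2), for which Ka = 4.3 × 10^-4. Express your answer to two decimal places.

pH = 3.36

HNO2 ⇌ NO2- + H+
From the ICE table, Ka = x²/(0.000877 − x) = 4.3 × 10^-4.
Here C₀/Ka ≈ 2.04, so the small-x approximation fails. Use the quadratic:
x = [−0.00043 + √(0.00043² + 1.51e-06)]/2 = 4.36 × 10^-4 M
pH = −log(4.36 × 10^-4) = 3.36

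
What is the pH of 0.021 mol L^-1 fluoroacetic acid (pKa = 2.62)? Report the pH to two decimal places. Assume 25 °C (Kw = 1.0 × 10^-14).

pH = 2.22

FCH2COOH ⇌ FCH2COO- + H+
Ka = 10^(−2.62) = 2.40 × 10^-3
From the ICE table, Ka = [H+]²/(0.021 − [H+]) = 2.40 × 10^-3.
[H+] is not negligible relative to C₀; solve [H+]² + 0.0024·[H+] − 5.04e-05 = 0.
[H+] = (−Ka + √(Ka² + 4·Ka·C₀))/2 = 6.00 × 10^-3 M
pH = −log(6.00 × 10^-3) = 2.22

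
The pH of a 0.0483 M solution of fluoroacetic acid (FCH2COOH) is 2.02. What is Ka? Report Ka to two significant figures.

[H+] = 10^(-2.02) = 9.55 × 10^-3 M
At equilibrium [HA] = 0.0483 − 9.55 × 10^-3 = 3.88 × 10^-2 M
Ka = [H+][A-]/[HA] = (9.55 × 10^-3)² / 3.88 × 10^-2 = 2.4 × 10^-3

Ka = 2.4 × 10^-3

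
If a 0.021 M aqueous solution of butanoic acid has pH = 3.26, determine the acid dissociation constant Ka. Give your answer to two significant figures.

Ka = 1.5 × 10^-5

[H+] = 10^(-3.26) = 5.50 × 10^-4 M
At equilibrium [HA] = 0.021 − 5.50 × 10^-4 = 2.05 × 10^-2 M
Ka = [H+][A-]/[HA] = (5.50 × 10^-4)² / 2.05 × 10^-2 = 1.5 × 10^-5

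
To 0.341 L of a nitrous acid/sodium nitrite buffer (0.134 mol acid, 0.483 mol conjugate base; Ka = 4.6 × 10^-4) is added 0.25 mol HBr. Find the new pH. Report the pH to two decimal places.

After neutralization: n(HNO2) = 0.384 mol, n(NO2-) = 0.233 mol.
pKa = −log(4.6 × 10^-4) = 3.337
pH = pKa + log([A⁻]/[HA]) = 3.337 + log(0.233/0.384) = 3.337 -0.217

pH = 3.12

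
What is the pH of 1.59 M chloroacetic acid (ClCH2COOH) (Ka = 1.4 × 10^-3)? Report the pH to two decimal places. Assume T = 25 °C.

ClCH2COOH ⇌ ClCH2COO- + H+
Let x = [H+] at equilibrium. Ka = x²/(1.59 − x).
Assume x ≪ 1.59: x ≈ √(1.4 × 10^-3 × 1.59) = 4.72 × 10^-2 M
pH = −log(4.72 × 10^-2) = 1.33

pH = 1.33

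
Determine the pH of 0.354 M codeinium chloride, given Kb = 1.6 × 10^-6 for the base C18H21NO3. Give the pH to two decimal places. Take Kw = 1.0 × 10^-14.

pH = 4.33

C18H22NO3+ is the conjugate acid of the weak base C18H21NO3.
Ka = Kw/Kb = 1.0×10^-14 / 1.6 × 10^-6 = 6.25 × 10^-9
From the ICE table, Ka = x²/(0.354 − x) = 6.25 × 10^-9.
Since Ka ≪ C₀, x ≈ √(Ka·C₀) = 4.70 × 10^-5 M.
pH = −log(4.70 × 10^-5) = 4.33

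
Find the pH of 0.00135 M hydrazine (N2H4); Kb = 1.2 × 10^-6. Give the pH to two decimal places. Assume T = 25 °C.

pH = 9.60

N2H4 + H2O ⇌ N2H5+ + OH-
Kb = [OH-]²/(0.00135 − [OH-]) = 1.2 × 10^-6
Since Kb ≪ C₀, [OH-] ≈ √(Kb·C₀) = 4.02 × 10^-5 M.
pOH = −log(4.02 × 10^-5) = 4.40; pH = 14.00 − 4.40 = 9.60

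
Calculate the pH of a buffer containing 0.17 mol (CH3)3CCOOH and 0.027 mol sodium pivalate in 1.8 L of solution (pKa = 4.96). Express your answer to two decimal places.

Henderson–Hasselbalch: pH = pKa + log([(CH3)3CCOO-]/[(CH3)3CCOOH]) = 4.96 + log(0.027/0.17)
pH = 4.96 + (-0.799) = 4.16

pH = 4.16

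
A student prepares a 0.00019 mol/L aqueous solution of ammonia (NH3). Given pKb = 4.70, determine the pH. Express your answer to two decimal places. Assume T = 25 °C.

pH = 9.72

NH3 + H2O ⇌ NH4+ + OH-
Kb = 10^(−4.70) = 2.00 × 10^-5
Let x = [OH-] at equilibrium. Kb = x²/(0.00019 − x).
Here C₀/Kb ≈ 9.5, so the small-x approximation fails. Use the quadratic:
x = (−Kb + √(Kb² + 4·Kb·C₀))/2 = 5.24 × 10^-5 M
pOH = 4.28, so pH = 14.00 − pOH = 9.72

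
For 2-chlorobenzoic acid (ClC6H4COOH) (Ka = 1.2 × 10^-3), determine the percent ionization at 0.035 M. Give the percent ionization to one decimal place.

ClC6H4COOH ⇌ ClC6H4COO- + H+; let x = [H+] at equilibrium.
Solve x² + 0.0012x − 4.2e-05 = 0 → x = 5.91 × 10^-3 M
% ionization = x/C₀ × 100% = 5.91 × 10^-3/0.035 × 100% = 16.9%

16.9%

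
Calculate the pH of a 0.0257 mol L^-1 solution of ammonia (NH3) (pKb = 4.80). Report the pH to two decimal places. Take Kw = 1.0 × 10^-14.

NH3 + H2O ⇌ NH4+ + OH-
Kb = 10^(−4.80) = 1.58 × 10^-5
Kb = [OH-]²/(0.0257 − [OH-]) = 1.58 × 10^-5
Neglecting [OH-] in the denominator: [OH-] = √(1.58 × 10^-5 × 0.0257) = 6.37 × 10^-4 M
([OH-]/C₀ = 2.5% < 5%, so the approximation holds.)
pOH = −log(6.37 × 10^-4) = 3.20; pH = 14.00 − 3.20 = 10.80

pH = 10.80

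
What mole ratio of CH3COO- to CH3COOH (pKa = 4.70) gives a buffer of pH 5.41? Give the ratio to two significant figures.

ratio = 5.1

pH = pKa + log(r) ⇒ log(r) = 5.41 − 4.70 = +0.71
r = [CH3COO-]/[CH3COOH] = 10^(+0.71) = 5.13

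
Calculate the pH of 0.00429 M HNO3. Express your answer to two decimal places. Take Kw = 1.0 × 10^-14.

HNO3 is a strong acid and dissociates completely, so [H+] = 0.00429 M.
pH = -log(0.00429) = 2.37

pH = 2.37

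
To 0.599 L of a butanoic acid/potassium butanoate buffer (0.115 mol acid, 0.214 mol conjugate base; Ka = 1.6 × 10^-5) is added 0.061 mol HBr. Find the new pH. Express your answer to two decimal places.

pH = 4.74

After neutralization: n(CH3(CH2)2COOH) = 0.176 mol, n(CH3(CH2)2COO-) = 0.153 mol.
pKa = −log(1.6 × 10^-5) = 4.796
pH = pKa + log(n_CH3(CH2)2COO-/n_CH3(CH2)2COOH) = 4.796 + log(0.153/0.176) = 4.796 + (-0.061)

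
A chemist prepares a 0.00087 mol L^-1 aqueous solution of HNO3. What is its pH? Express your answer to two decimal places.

pH = 3.06

HNO3 is a strong acid and dissociates completely, so [H+] = 0.00087 M.
pH = -log(0.00087) = 3.06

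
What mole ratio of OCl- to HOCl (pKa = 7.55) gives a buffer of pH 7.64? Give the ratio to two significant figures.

ratio = 1.2

pH = pKa + log(r) ⇒ log(r) = 7.64 − 7.55 = +0.09
r = [OCl-]/[HOCl] = 10^(+0.09) = 1.23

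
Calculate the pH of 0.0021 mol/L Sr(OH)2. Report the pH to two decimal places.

pH = 11.62

Sr(OH)2 is a strong base (each formula unit releases 2 OH-); [OH-] = 0.0042 M.
pOH = -log(0.0042) = 2.38
pH = 14.00 - 2.38 = 11.62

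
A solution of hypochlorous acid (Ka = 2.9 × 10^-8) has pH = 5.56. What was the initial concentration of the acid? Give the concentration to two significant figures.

[H+] = 10^(-5.56) = 2.75 × 10^-6 M = x
Ka = x²/(C₀ − x) ⇒ C₀ = x + x²/Ka
C₀ = 2.75 × 10^-6 + (2.75 × 10^-6)²/(2.9 × 10^-8) = 2.64 × 10^-4 M

C₀ = 2.6 × 10^-4 M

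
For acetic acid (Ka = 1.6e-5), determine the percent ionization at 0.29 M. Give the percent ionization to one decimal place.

0.7%

CH3COOH ⇌ CH3COO- + H+; let x = [H+] at equilibrium.
x ≈ √(Ka·C₀) = √(1.6 × 10^-5 × 0.29) = 2.15 × 10^-3 M
% ionization = x/C₀ × 100% = 2.15 × 10^-3/0.29 × 100% = 0.7%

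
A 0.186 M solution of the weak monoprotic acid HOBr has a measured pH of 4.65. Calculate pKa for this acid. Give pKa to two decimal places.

[H+] = 10^(-4.65) = 2.24 × 10^-5 M
At equilibrium [HA] = 0.186 − 2.24 × 10^-5 = 1.86 × 10^-1 M
Ka = [H+][A-]/[HA] = (2.24 × 10^-5)² / 1.86 × 10^-1 = 2.70 × 10^-9
pKa = -log(2.70 × 10^-9) = 8.57

pKa = 8.57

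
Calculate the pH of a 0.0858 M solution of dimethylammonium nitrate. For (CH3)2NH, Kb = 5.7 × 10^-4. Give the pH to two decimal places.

(CH3)2NH2+ is the conjugate acid of the weak base (CH3)2NH.
Ka = Kw/Kb = 1.0×10^-14 / 5.7 × 10^-4 = 1.75 × 10^-11
Let x = [H+] at equilibrium. Ka = x²/(0.0858 − x).
Assume x ≪ 0.0858: x ≈ √(1.75 × 10^-11 × 0.0858) = 1.23 × 10^-6 M
Check: 0.0014% ionized — well under 5%, approximation valid.
pH = −log(1.23 × 10^-6) = 5.91

pH = 5.91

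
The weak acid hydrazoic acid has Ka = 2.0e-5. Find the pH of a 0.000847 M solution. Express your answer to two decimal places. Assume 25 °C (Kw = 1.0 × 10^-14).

HN3 ⇌ N3- + H+
Let x = [H+] at equilibrium. Ka = x²/(0.000847 − x).
x is not negligible relative to C₀; solve x² + 2e-05·x − 1.69e-08 = 0.
x = (−Ka + √(Ka² + 4·Ka·C₀))/2 = 1.21 × 10^-4 M
pH = −log[H+] = −log(1.21 × 10^-4) = 3.92

pH = 3.92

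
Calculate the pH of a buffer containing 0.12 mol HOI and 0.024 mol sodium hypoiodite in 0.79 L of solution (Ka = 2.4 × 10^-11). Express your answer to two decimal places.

pH = 9.92

pKa = −log(2.4 × 10^-11) = 10.620
pH = pKa + log([A⁻]/[HA]) = 10.620 + log(0.024/0.12)
pH = 10.620 + (-0.699) = 9.92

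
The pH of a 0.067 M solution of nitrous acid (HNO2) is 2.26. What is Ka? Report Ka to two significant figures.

[H+] = 10^(-2.26) = 5.50 × 10^-3 M
At equilibrium [HA] = 0.067 − 5.50 × 10^-3 = 6.15 × 10^-2 M
Ka = [H+][A-]/[HA] = (5.50 × 10^-3)² / 6.15 × 10^-2 = 4.9 × 10^-4

Ka = 4.9 × 10^-4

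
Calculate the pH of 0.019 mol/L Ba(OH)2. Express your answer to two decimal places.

Ba(OH)2 is a strong base (each formula unit releases 2 OH-); [OH-] = 0.038 M.
pOH = -log(0.038) = 1.42
pH = 14.00 - 1.42 = 12.58

pH = 12.58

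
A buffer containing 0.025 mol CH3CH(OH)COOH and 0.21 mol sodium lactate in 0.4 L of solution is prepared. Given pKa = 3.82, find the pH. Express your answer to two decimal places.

pH = 4.74

pH = pKa + log([A⁻]/[HA]) = 3.82 + log(0.21/0.025)
pH = 3.82 + (+0.924) = 4.74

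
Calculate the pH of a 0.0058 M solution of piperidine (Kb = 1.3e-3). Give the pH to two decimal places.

pH = 11.34

C5H10NH + H2O ⇌ C5H10NH2+ + OH-
Kb = [OH-]²/(0.0058 − [OH-]) = 1.3 × 10^-3
The 5% rule fails; solving [OH-]² + Kb·[OH-] − Kb·C₀ = 0 exactly:
[OH-] = (−Kb + √(Kb² + 4·Kb·C₀))/2 = 2.17 × 10^-3 M
pOH = 2.66, so pH = 14.00 − pOH = 11.34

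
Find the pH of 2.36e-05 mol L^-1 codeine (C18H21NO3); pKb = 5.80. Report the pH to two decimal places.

C18H21NO3 + H2O ⇌ C18H22NO3+ + OH-
Kb = 10^(−5.80) = 1.58 × 10^-6
Kb = [OH-]²/(2.36e-05 − [OH-]) = 1.58 × 10^-6
Here C₀/Kb ≈ 14.9, so the small-[OH-] approximation fails. Use the quadratic:
[OH-] = [−1.58e-06 + √(1.58e-06² + 1.49e-10)]/2 = 5.37 × 10^-6 M
pOH = 5.27, so pH = 14.00 − pOH = 8.73

pH = 8.73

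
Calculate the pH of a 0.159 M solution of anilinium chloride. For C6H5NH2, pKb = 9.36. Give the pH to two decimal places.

C6H5NH3+ is the conjugate acid of the weak base C6H5NH2.
Kb = 10^(−9.36) = 4.37 × 10^-10
Ka = Kw/Kb = 1.0×10^-14 / 4.37 × 10^-10 = 2.29 × 10^-5
From the ICE table, Ka = [H+]²/(0.159 − [H+]) = 2.29 × 10^-5.
Since Ka ≪ C₀, [H+] ≈ √(Ka·C₀) = 1.91 × 10^-3 M.
pH = −log[H+] = −log(1.91 × 10^-3) = 2.72

pH = 2.72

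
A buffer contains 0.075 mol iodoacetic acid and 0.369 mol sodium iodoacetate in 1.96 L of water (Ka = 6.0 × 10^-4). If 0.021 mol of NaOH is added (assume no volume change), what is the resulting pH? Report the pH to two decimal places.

After neutralization: n(ICH2COOH) = 0.054 mol, n(ICH2COO-) = 0.39 mol.
pKa = −log(6.0 × 10^-4) = 3.222
Henderson–Hasselbalch with mole ratio 0.39/0.054: pH = 3.222 + (+0.859)

pH = 4.08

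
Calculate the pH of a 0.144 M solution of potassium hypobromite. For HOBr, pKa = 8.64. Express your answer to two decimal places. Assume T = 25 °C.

pH = 10.90

OBr- is the conjugate base of the weak acid HOBr.
Ka = 10^(−8.64) = 2.29 × 10^-9
Kb = Kw/Ka = 1.0×10^-14 / 2.29 × 10^-9 = 4.37 × 10^-6
From the ICE table, Kb = [OH-]²/(0.144 − [OH-]) = 4.37 × 10^-6.
Neglecting [OH-] in the denominator: [OH-] = √(4.37 × 10^-6 × 0.144) = 7.93 × 10^-4 M
([OH-]/C₀ = 0.55% < 5%, so the approximation holds.)
pOH = −log(7.93 × 10^-4) = 3.10; pH = 14.00 − 3.10 = 10.90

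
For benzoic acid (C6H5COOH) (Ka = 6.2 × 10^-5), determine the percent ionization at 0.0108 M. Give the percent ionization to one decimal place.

7.3%

C6H5COOH ⇌ C6H5COO- + H+; let x = [H+] at equilibrium.
Ka = x²/(C₀ − x); solving the quadratic gives x = 7.88 × 10^-4 M.
% ionization = x/C₀ × 100% = 7.88 × 10^-4/0.0108 × 100% = 7.3%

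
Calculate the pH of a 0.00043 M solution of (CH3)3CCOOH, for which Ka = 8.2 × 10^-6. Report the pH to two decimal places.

pH = 4.26

(CH3)3CCOOH ⇌ (CH3)3CCOO- + H+
Ka = x²/(0.00043 − x) = 8.2 × 10^-6
x is not negligible relative to C₀; solve x² + 8.2e-06·x − 3.53e-09 = 0.
x = (−Ka + √(Ka² + 4·Ka·C₀))/2 = 5.54 × 10^-5 M
pH = −log(5.54 × 10^-5) = 4.26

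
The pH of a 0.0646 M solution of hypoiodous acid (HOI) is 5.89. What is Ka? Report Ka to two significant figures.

Ka = 2.6 × 10^-11

[H+] = 10^(-5.89) = 1.29 × 10^-6 M
At equilibrium [HA] = 0.0646 − 1.29 × 10^-6 = 6.46 × 10^-2 M
Ka = [H+][A-]/[HA] = (1.29 × 10^-6)² / 6.46 × 10^-2 = 2.6 × 10^-11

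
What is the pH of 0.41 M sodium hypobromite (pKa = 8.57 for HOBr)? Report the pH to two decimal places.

pH = 11.09

OBr- is the conjugate base of the weak acid HOBr.
Ka = 10^(−8.57) = 2.69 × 10^-9
Kb = Kw/Ka = 1.0×10^-14 / 2.69 × 10^-9 = 3.72 × 10^-6
Let x = [OH-] at equilibrium. Kb = x²/(0.41 − x).
Assume x ≪ 0.41: x ≈ √(3.72 × 10^-6 × 0.41) = 1.23 × 10^-3 M
Check: 0.3% ionized — well under 5%, approximation valid.
pOH = 2.91, so pH = 14.00 − pOH = 11.09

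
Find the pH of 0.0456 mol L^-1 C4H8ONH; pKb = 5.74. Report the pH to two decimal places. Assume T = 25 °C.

pH = 10.46

C4H8ONH + H2O ⇌ C4H8ONH2+ + OH-
Kb = 10^(−5.74) = 1.82 × 10^-6
From the ICE table, Kb = [OH-]²/(0.0456 − [OH-]) = 1.82 × 10^-6.
Neglecting [OH-] in the denominator: [OH-] = √(1.82 × 10^-6 × 0.0456) = 2.88 × 10^-4 M
pOH = 3.54, so pH = 14.00 − pOH = 10.46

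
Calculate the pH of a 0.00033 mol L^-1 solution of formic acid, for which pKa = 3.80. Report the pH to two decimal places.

pH = 3.79

HCOOH ⇌ HCOO- + H+
Ka = 10^(−3.80) = 1.58 × 10^-4
From the ICE table, Ka = x²/(0.00033 − x) = 1.58 × 10^-4.
x is not negligible relative to C₀; solve x² + 0.000158·x − 5.21e-08 = 0.
x = [−0.000158 + √(0.000158² + 2.09e-07)]/2 = 1.63 × 10^-4 M
pH = −log(1.63 × 10^-4) = 3.79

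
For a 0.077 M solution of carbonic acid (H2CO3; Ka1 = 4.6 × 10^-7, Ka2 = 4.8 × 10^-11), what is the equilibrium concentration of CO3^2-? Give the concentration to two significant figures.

First ionization gives [H+] ≈ [HCO3-] = 1.88 × 10^-4 M.
Second step: Ka2 = [H+][CO3^2-]/[HCO3-] ≈ [CO3^2-] (since [H+] ≈ [HCO3-]).
So [CO3^2-] ≈ Ka2.

4.8 × 10^-11 M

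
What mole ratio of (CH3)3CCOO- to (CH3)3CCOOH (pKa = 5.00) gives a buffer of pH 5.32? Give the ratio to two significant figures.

pH = pKa + log(r) ⇒ log(r) = 5.32 − 5.00 = +0.32
r = [(CH3)3CCOO-]/[(CH3)3CCOOH] = 10^(+0.32) = 2.09

ratio = 2.1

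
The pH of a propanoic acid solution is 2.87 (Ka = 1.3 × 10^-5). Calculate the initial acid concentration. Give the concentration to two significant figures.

[H+] = 10^(-2.87) = 1.35 × 10^-3 M = x
Ka = x²/(C₀ − x) ⇒ C₀ = x + x²/Ka
C₀ = 1.35 × 10^-3 + (1.35 × 10^-3)²/(1.3 × 10^-5) = 1.42 × 10^-1 M

C₀ = 1.4 × 10^-1 M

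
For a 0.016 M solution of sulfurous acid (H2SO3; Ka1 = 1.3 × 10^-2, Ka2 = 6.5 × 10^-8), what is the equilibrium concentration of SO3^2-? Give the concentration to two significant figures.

6.5 × 10^-8 M

First ionization gives [H+] ≈ [HSO3-] = 9.32 × 10^-3 M.
Second step: Ka2 = [H+][SO3^2-]/[HSO3-] ≈ [SO3^2-] (since [H+] ≈ [HSO3-]).
So [SO3^2-] ≈ Ka2.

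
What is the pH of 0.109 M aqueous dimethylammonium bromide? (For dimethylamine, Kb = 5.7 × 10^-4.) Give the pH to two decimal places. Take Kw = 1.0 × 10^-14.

pH = 5.86

(CH3)2NH2+ is the conjugate acid of the weak base (CH3)2NH.
Ka = Kw/Kb = 1.0×10^-14 / 5.7 × 10^-4 = 1.75 × 10^-11
Let x = [H+] at equilibrium. Ka = x²/(0.109 − x).
Neglecting x in the denominator: x = √(1.75 × 10^-11 × 0.109) = 1.38 × 10^-6 M
Check: 0.0013% ionized — well under 5%, approximation valid.
pH = −log[H+] = −log(1.38 × 10^-6) = 5.86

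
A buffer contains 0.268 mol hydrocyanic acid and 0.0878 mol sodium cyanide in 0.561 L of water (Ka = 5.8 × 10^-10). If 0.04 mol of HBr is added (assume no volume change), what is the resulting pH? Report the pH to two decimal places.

pH = 8.43

Added H+ converts CN- to HCN: HCN → 0.308 mol, CN- → 0.0478 mol.
pKa = −log(5.8 × 10^-10) = 9.237
pH = pKa + log([A⁻]/[HA]) = 9.237 + log(0.0478/0.308) = 9.237 -0.809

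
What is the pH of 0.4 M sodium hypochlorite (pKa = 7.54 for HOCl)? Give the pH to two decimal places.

pH = 10.57

OCl- is the conjugate base of the weak acid HOCl.
Ka = 10^(−7.54) = 2.88 × 10^-8
Kb = Kw/Ka = 1.0×10^-14 / 2.88 × 10^-8 = 3.47 × 10^-7
Let x = [OH-] at equilibrium. Kb = x²/(0.4 − x).
Since Kb ≪ C₀, x ≈ √(Kb·C₀) = 3.73 × 10^-4 M.
(x/C₀ = 0.093% < 5%, so the approximation holds.)
pOH = −log(3.73 × 10^-4) = 3.43; pH = 14.00 − 3.43 = 10.57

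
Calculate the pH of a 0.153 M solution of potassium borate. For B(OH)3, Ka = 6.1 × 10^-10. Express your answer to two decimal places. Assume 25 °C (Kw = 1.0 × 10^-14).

pH = 11.20

B(OH)4- is the conjugate base of the weak acid B(OH)3.
Kb = Kw/Ka = 1.0×10^-14 / 6.1 × 10^-10 = 1.64 × 10^-5
Kb = x²/(0.153 − x) = 1.64 × 10^-5
Since Kb ≪ C₀, x ≈ √(Kb·C₀) = 1.58 × 10^-3 M.
(x/C₀ = 1% < 5%, so the approximation holds.)
pOH = −log(1.58 × 10^-3) = 2.80; pH = 14.00 − 2.80 = 11.20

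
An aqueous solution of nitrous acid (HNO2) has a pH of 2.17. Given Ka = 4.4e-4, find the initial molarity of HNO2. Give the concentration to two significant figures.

C₀ = 1.1 × 10^-1 M

[H+] = 10^(-2.17) = 6.76 × 10^-3 M = x
Ka = x²/(C₀ − x) ⇒ C₀ = x + x²/Ka
C₀ = 6.76 × 10^-3 + (6.76 × 10^-3)²/(4.4 × 10^-4) = 1.11 × 10^-1 M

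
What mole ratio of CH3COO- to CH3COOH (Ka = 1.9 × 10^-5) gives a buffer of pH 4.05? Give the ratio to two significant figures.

pKa = -log(1.9 × 10^-5) = 4.721
pH = pKa + log(r) ⇒ log(r) = 4.05 − 4.721 = -0.671
r = [CH3COO-]/[CH3COOH] = 10^(-0.671) = 0.213

ratio = 0.21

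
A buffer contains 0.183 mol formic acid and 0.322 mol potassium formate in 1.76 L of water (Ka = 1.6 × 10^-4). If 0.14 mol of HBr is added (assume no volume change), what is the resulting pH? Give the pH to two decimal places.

Added H+ converts HCOO- to HCOOH: HCOOH → 0.323 mol, HCOO- → 0.182 mol.
pKa = −log(1.6 × 10^-4) = 3.796
pH = pKa + log(n_HCOO-/n_HCOOH) = 3.796 + log(0.182/0.323) = 3.796 + (-0.249)

pH = 3.55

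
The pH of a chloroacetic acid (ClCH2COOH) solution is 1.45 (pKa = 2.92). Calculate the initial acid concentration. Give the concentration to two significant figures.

[H+] = 10^(-1.45) = 3.55 × 10^-2 M = x
Ka = 10^(−2.92) = 1.20 × 10^-3
Ka = x²/(C₀ − x) ⇒ C₀ = x + x²/Ka
C₀ = 3.55 × 10^-2 + (3.55 × 10^-2)²/(1.20 × 10^-3) = 1.09 M

C₀ = 1.1 M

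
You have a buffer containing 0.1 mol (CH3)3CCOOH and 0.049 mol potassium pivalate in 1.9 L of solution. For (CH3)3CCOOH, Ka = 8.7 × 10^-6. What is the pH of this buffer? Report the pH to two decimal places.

pH = 4.75

pKa = −log(8.7 × 10^-6) = 5.060
Henderson–Hasselbalch: pH = pKa + log([(CH3)3CCOO-]/[(CH3)3CCOOH]) = 5.060 + log(0.049/0.1)
pH = 5.060 + (-0.310) = 4.75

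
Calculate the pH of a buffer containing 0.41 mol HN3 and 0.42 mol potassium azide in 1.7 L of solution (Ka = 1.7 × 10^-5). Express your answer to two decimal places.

pKa = −log(1.7 × 10^-5) = 4.770
pH = pKa + log([A⁻]/[HA]) = 4.770 + log(0.42/0.41)
pH = 4.770 + (+0.010) = 4.78

pH = 4.78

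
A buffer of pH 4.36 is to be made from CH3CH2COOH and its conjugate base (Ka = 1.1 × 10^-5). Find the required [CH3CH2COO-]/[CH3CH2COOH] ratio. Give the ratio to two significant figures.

ratio = 0.25

pKa = -log(1.1 × 10^-5) = 4.959
pH = pKa + log(r) ⇒ log(r) = 4.36 − 4.959 = -0.599
r = [CH3CH2COO-]/[CH3CH2COOH] = 10^(-0.599) = 0.252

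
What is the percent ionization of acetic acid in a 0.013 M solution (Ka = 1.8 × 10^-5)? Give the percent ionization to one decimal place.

3.7%

CH3COOH ⇌ CH3COO- + H+; let x = [H+] at equilibrium.
x ≈ √(Ka·C₀) = √(1.8 × 10^-5 × 0.013) = 4.84 × 10^-4 M
Fraction ionized = 4.84 × 10^-4 / 0.013 = 0.0372 → 3.7%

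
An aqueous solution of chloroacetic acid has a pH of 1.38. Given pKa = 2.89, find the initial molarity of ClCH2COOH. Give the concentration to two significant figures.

[H+] = 10^(-1.38) = 4.17 × 10^-2 M = x
Ka = 10^(−2.89) = 1.29 × 10^-3
Ka = x²/(C₀ − x) ⇒ C₀ = x + x²/Ka
C₀ = 4.17 × 10^-2 + (4.17 × 10^-2)²/(1.29 × 10^-3) = 1.39 M

C₀ = 1.4 M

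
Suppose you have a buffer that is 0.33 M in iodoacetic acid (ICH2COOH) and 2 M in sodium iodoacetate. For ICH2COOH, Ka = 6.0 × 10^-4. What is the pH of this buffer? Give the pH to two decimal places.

pH = 4.00

pKa = −log(6.0 × 10^-4) = 3.222
Henderson–Hasselbalch: pH = pKa + log([ICH2COO-]/[ICH2COOH]) = 3.222 + log(2/0.33)
pH = 3.222 + (+0.783) = 4.00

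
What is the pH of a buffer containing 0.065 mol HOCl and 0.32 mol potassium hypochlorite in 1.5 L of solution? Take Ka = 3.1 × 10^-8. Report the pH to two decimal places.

pKa = −log(3.1 × 10^-8) = 7.509
Henderson–Hasselbalch: pH = pKa + log([OCl-]/[HOCl]) = 7.509 + log(0.32/0.065)
pH = 7.509 + (+0.692) = 8.20

pH = 8.20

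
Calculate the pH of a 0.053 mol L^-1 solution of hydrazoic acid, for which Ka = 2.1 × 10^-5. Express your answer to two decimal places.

pH = 2.98

HN3 ⇌ N3- + H+
Ka = [H+]²/(0.053 − [H+]) = 2.1 × 10^-5
Neglecting [H+] in the denominator: [H+] = √(2.1 × 10^-5 × 0.053) = 1.05 × 10^-3 M
([H+]/C₀ = 2% < 5%, so the approximation holds.)
pH = −log[H+] = −log(1.05 × 10^-3) = 2.98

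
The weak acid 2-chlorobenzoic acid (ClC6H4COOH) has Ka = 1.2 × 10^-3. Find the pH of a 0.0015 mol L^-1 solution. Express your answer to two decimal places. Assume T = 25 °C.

pH = 3.06

ClC6H4COOH ⇌ ClC6H4COO- + H+
From the ICE table, Ka = x²/(0.0015 − x) = 1.2 × 10^-3.
The 5% rule fails; solving x² + Ka·x − Ka·C₀ = 0 exactly:
x = (−Ka + √(Ka² + 4·Ka·C₀))/2 = 8.70 × 10^-4 M
pH = −log[H+] = −log(8.70 × 10^-4) = 3.06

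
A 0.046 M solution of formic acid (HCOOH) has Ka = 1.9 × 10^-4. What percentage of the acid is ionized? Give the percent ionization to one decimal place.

6.2%

HCOOH ⇌ HCOO- + H+; let x = [H+] at equilibrium.
Ka = x²/(C₀ − x); solving the quadratic gives x = 2.86 × 10^-3 M.
% ionization = x/C₀ × 100% = 2.86 × 10^-3/0.046 × 100% = 6.2%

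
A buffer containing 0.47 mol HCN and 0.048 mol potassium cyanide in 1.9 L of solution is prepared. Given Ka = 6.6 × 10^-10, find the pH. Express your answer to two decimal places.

pH = 8.19

pKa = −log(6.6 × 10^-10) = 9.180
Henderson–Hasselbalch: pH = pKa + log([CN-]/[HCN]) = 9.180 + log(0.048/0.47)
pH = 9.180 + (-0.991) = 8.19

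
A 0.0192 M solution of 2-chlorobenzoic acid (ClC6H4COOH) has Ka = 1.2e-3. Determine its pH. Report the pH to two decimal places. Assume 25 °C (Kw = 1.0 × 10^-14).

ClC6H4COOH ⇌ ClC6H4COO- + H+
From the ICE table, Ka = [H+]²/(0.0192 − [H+]) = 1.2 × 10^-3.
[H+] is not negligible relative to C₀; solve [H+]² + 0.0012·[H+] − 2.3e-05 = 0.
[H+] = [−0.0012 + √(0.0012² + 9.22e-05)]/2 = 4.24 × 10^-3 M
pH = −log(4.24 × 10^-3) = 2.37

pH = 2.37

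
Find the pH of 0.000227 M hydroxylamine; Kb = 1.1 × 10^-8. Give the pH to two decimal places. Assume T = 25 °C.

NH2OH + H2O ⇌ NH3OH+ + OH-
Kb = [OH-]²/(0.000227 − [OH-]) = 1.1 × 10^-8
Since Kb ≪ C₀, [OH-] ≈ √(Kb·C₀) = 1.58 × 10^-6 M.
([OH-]/C₀ = 0.7% < 5%, so the approximation holds.)
pOH = −log(1.58 × 10^-6) = 5.80; pH = 14.00 − 5.80 = 8.20

pH = 8.20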